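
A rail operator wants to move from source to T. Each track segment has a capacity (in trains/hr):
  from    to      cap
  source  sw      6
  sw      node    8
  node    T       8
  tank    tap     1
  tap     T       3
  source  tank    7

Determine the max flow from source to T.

Augment source→sw→node→T: bottleneck 6. Total 6.
Augment source→tank→tap→T: bottleneck 1. Total 7.
No augmenting path remains in the residual graph.

7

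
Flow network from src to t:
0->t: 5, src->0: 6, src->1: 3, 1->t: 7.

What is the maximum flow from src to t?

8

Augment src->0->t: bottleneck 5. Total 5.
Augment src->1->t: bottleneck 3. Total 8.
No augmenting path remains in the residual graph.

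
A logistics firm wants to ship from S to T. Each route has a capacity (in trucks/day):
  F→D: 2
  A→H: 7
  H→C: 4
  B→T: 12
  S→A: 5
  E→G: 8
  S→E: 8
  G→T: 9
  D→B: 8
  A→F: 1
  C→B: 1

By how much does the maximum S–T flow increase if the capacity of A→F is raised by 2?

Original max flow = 10.
After raising cap(A→F), augmenting paths through that edge carry 1 more unit.
New max flow = 11. Increase = 1.

1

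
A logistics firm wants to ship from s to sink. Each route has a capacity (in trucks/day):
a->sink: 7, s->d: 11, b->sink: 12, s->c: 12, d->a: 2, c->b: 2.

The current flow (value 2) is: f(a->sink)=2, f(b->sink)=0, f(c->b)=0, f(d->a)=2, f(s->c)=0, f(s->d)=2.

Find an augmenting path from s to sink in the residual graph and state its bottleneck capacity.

Residual along s->c->b->sink: s->c: 12, c->b: 2, b->sink: 12.
Bottleneck = min = 2.

s->c->b->sink, bottleneck 2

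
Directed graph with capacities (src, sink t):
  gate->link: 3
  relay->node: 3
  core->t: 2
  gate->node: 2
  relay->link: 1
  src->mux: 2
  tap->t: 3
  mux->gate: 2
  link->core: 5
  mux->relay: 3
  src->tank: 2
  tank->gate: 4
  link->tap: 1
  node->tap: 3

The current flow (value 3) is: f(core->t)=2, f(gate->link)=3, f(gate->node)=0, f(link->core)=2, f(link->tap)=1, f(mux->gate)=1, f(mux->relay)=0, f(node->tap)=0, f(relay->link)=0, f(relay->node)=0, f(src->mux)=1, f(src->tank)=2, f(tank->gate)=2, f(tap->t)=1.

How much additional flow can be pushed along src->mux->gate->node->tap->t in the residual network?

Residual capacities along the path: src->mux: 1, mux->gate: 1, gate->node: 2, node->tap: 3, tap->t: 2.
Minimum is 1.

1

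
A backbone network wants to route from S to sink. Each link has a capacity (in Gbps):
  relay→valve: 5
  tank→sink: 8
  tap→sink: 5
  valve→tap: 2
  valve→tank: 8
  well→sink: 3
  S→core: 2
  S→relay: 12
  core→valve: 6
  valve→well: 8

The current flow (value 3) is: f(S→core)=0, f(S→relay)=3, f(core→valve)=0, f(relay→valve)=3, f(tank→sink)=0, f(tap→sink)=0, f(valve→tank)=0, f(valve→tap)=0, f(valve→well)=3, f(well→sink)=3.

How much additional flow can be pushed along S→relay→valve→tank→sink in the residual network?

Residual capacities along the path: S→relay: 9, relay→valve: 2, valve→tank: 8, tank→sink: 8.
Minimum is 2.

2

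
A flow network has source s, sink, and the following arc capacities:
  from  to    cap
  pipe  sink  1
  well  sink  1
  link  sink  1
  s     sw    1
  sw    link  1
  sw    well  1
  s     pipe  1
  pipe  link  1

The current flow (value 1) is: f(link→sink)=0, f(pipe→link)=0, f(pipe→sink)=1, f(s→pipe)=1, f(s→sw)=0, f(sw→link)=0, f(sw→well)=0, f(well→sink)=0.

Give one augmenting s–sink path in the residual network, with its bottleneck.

s→sw→link→sink, bottleneck 1

Residual along s→sw→link→sink: s→sw: 1, sw→link: 1, link→sink: 1.
Bottleneck = min = 1.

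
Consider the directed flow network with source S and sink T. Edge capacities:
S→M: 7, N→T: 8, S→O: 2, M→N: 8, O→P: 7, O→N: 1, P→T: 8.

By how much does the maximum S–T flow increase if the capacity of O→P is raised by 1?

Original max flow = 9.
Edge O→P does not cross the min cut (source side {S}), so extra capacity there cannot help.
New max flow = 9. Increase = 0.

0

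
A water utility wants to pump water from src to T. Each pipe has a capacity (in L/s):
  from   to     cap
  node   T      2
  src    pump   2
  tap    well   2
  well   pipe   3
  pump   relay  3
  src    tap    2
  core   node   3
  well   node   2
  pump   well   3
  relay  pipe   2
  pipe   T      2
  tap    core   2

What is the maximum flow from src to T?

4

Augment src->tap->core->node->T: bottleneck 2. Total 2.
Augment src->pump->well->pipe->T: bottleneck 2. Total 4.
No augmenting path remains in the residual graph.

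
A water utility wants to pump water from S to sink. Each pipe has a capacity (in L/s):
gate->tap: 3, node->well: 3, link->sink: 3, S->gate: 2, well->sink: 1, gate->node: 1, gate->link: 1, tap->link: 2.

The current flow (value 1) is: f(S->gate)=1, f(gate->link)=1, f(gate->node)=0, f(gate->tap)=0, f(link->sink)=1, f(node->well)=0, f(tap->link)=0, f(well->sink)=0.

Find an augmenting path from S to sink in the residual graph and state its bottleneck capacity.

Residual along S->gate->node->well->sink: S->gate: 1, gate->node: 1, node->well: 3, well->sink: 1.
Bottleneck = min = 1.

S->gate->node->well->sink, bottleneck 1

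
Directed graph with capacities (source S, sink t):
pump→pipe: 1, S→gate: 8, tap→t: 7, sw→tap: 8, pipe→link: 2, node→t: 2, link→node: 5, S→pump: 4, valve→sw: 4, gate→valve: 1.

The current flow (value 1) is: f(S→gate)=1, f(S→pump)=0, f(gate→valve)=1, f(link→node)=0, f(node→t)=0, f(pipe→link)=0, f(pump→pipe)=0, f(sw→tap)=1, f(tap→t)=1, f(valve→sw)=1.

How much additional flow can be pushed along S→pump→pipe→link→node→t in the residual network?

Residual capacities along the path: S→pump: 4, pump→pipe: 1, pipe→link: 2, link→node: 5, node→t: 2.
Minimum is 1.

1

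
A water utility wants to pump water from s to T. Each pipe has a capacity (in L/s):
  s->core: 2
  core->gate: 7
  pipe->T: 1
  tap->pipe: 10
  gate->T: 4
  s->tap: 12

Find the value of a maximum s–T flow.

3

Augment s->tap->pipe->T: bottleneck 1. Total 1.
Augment s->core->gate->T: bottleneck 2. Total 3.
No augmenting path remains in the residual graph.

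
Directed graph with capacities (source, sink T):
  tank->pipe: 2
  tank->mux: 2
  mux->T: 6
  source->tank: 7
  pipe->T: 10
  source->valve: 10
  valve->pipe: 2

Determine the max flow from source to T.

6

Augment source->valve->pipe->T: bottleneck 2. Total 2.
Augment source->tank->pipe->T: bottleneck 2. Total 4.
Augment source->tank->mux->T: bottleneck 2. Total 6.
No augmenting path remains in the residual graph.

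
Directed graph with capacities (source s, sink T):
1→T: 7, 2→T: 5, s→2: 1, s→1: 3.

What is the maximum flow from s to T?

4

Augment s→1→T: bottleneck 3. Total 3.
Augment s→2→T: bottleneck 1. Total 4.
No augmenting path remains in the residual graph.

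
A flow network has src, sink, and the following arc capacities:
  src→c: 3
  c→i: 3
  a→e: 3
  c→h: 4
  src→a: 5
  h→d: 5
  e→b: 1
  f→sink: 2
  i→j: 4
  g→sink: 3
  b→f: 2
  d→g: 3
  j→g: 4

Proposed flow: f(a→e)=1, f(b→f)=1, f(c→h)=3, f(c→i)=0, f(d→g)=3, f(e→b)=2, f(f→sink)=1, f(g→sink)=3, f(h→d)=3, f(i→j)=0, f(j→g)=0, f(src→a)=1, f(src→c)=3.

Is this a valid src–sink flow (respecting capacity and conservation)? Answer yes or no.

No

Capacity violated on e→b: flow 2 > capacity 1.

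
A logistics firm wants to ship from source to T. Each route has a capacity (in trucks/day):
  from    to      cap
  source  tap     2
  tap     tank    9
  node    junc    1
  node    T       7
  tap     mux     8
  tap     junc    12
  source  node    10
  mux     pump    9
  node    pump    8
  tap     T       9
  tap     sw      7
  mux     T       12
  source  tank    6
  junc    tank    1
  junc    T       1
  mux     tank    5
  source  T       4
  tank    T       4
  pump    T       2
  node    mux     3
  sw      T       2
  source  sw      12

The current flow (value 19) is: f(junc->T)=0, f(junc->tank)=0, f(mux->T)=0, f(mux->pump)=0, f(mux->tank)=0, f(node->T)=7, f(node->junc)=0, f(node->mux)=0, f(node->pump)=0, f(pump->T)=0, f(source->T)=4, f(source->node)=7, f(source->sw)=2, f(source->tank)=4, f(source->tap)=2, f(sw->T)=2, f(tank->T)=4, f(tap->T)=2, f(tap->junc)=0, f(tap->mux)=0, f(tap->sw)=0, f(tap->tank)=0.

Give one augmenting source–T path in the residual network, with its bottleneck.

source->node->mux->T, bottleneck 3

Residual along source->node->mux->T: source->node: 3, node->mux: 3, mux->T: 12.
Bottleneck = min = 3.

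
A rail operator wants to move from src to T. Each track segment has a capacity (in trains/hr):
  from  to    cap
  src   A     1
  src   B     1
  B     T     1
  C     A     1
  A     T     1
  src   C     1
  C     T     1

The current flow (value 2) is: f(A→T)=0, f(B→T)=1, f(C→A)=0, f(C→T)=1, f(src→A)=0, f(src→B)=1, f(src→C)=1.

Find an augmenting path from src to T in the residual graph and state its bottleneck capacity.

src→A→T, bottleneck 1

Residual along src→A→T: src→A: 1, A→T: 1.
Bottleneck = min = 1.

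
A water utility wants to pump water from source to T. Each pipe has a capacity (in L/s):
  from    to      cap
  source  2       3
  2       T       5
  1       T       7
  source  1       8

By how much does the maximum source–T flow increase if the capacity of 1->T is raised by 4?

1

Original max flow = 10.
After raising cap(1->T), augmenting paths through that edge carry 1 more unit.
New max flow = 11. Increase = 1.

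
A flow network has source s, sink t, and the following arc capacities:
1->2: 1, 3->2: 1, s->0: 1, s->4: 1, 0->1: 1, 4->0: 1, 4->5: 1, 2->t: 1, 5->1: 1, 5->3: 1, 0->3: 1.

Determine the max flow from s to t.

1

Augment s->0->3->2->t: bottleneck 1. Total 1.
No augmenting path remains in the residual graph.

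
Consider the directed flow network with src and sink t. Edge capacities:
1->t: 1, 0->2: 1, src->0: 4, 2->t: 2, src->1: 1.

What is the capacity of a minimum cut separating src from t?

Max flow = 2 (via 2 augmenting paths).
In the residual at optimum, the set reachable from src is {0, src}.
Cut edges: src->1 (cap 1), 0->2 (cap 1). Sum = 2.

2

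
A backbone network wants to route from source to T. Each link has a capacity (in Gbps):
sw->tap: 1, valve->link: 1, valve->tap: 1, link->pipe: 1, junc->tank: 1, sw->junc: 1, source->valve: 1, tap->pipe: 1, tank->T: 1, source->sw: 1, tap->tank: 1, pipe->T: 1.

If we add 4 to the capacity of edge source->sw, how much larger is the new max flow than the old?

Original max flow = 2.
Even with extra capacity on source->sw, another cut of capacity 2 remains binding.
New max flow = 2. Increase = 0.

0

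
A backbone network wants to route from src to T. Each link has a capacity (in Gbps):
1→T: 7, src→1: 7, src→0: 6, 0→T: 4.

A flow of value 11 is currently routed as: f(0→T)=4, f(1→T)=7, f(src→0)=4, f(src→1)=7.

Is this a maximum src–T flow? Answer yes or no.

Residual reachable from src: {0, src}; T is not reachable.
Saturated cut: src→1, 0→T with total capacity 11 = current flow value. Flow is maximum.

Yes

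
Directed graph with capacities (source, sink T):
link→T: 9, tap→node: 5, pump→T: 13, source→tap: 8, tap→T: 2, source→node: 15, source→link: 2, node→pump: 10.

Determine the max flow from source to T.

Augment source→tap→T: bottleneck 2. Total 2.
Augment source→link→T: bottleneck 2. Total 4.
Augment source→node→pump→T: bottleneck 10. Total 14.
No augmenting path remains in the residual graph.

14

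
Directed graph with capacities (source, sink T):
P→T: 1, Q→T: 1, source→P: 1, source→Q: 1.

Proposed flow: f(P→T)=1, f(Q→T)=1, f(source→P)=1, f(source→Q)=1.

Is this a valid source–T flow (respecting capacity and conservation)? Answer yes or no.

Yes

Every edge has 0 ≤ f(e) ≤ cap(e).
At each intermediate node, inflow equals outflow.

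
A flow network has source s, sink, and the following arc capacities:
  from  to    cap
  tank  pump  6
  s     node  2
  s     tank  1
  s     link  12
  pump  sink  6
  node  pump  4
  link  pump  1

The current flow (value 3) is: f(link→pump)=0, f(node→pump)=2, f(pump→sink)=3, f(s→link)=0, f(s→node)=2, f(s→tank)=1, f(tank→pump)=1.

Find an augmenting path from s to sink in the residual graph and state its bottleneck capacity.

s→link→pump→sink, bottleneck 1

Residual along s→link→pump→sink: s→link: 12, link→pump: 1, pump→sink: 3.
Bottleneck = min = 1.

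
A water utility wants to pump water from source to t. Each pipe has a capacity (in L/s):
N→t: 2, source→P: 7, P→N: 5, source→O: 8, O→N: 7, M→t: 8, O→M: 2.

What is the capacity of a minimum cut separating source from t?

4

Max flow = 4 (via 2 augmenting paths).
In the residual at optimum, the set reachable from source is {N, O, P, source}.
Cut edges: O→M (cap 2), N→t (cap 2). Sum = 4.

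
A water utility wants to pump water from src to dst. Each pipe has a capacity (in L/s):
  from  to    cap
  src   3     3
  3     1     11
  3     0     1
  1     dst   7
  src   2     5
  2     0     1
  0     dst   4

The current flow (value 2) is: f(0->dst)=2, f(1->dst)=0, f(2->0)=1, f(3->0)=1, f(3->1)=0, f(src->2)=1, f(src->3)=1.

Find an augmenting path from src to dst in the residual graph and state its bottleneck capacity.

Residual along src->3->1->dst: src->3: 2, 3->1: 11, 1->dst: 7.
Bottleneck = min = 2.

src->3->1->dst, bottleneck 2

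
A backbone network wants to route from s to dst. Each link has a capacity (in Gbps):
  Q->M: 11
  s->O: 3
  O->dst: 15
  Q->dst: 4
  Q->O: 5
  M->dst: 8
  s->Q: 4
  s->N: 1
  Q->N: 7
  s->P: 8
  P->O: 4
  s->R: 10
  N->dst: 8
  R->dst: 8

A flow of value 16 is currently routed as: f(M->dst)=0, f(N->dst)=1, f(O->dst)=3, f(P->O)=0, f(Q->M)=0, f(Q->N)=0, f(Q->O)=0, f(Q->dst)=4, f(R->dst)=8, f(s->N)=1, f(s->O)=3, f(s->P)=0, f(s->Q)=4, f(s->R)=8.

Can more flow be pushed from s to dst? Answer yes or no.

Yes

Residual path s->P->O->dst has bottleneck 4 > 0.
Pushing 4 along it raises the flow to 20, so the given flow is not maximum.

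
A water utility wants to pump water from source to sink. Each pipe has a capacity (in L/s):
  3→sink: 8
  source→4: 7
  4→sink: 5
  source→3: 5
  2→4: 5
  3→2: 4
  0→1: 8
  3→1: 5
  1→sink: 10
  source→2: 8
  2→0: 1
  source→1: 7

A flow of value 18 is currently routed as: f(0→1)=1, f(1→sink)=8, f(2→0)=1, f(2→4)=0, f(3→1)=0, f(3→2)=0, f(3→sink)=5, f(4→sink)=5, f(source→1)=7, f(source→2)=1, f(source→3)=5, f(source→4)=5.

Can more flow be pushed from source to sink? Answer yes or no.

No

Residual reachable from source: {2, 4, source}; sink is not reachable.
Saturated cut: source→3, source→1, 2→0, 4→sink with total capacity 18 = current flow value. Flow is maximum.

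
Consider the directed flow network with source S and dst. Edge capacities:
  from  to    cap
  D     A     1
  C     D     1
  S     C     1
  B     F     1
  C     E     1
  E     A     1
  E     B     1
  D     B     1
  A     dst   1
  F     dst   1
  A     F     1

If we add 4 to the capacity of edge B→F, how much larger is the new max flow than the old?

0

Original max flow = 1.
Edge B→F does not cross the min cut (source side {S}), so extra capacity there cannot help.
New max flow = 1. Increase = 0.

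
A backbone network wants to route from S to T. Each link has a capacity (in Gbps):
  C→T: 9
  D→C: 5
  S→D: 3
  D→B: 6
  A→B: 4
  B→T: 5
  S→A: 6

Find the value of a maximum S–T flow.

7

Augment S→D→C→T: bottleneck 3. Total 3.
Augment S→A→B→T: bottleneck 4. Total 7.
No augmenting path remains in the residual graph.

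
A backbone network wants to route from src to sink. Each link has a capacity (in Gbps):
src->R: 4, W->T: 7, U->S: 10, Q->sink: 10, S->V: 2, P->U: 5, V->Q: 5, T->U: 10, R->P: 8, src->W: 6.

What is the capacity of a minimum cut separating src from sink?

2

Max flow = 2 (via 1 augmenting path).
In the residual at optimum, the set reachable from src is {P, R, S, T, U, W, src}.
Cut edges: S->V (cap 2). Sum = 2.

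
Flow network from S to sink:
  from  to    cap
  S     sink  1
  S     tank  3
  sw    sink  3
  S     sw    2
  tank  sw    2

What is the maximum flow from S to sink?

Augment S->sink: bottleneck 1. Total 1.
Augment S->sw->sink: bottleneck 2. Total 3.
Augment S->tank->sw->sink: bottleneck 1. Total 4.
No augmenting path remains in the residual graph.

4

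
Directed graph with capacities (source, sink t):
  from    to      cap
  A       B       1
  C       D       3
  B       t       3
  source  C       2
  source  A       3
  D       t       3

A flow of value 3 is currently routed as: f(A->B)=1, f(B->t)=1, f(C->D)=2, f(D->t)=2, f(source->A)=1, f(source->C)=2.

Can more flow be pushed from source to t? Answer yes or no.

Residual reachable from source: {A, source}; t is not reachable.
Saturated cut: A->B, source->C with total capacity 3 = current flow value. Flow is maximum.

No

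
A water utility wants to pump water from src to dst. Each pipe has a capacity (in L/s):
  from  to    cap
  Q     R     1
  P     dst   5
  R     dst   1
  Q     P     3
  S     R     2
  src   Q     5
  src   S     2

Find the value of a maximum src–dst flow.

Augment src->Q->P->dst: bottleneck 3. Total 3.
Augment src->Q->R->dst: bottleneck 1. Total 4.
No augmenting path remains in the residual graph.

4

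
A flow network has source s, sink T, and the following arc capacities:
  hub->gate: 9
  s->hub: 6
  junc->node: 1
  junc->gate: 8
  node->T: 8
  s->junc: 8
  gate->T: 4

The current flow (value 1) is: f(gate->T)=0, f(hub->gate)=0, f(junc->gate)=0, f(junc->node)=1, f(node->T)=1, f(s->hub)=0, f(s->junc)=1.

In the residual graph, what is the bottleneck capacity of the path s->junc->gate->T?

Residual capacities along the path: s->junc: 7, junc->gate: 8, gate->T: 4.
Minimum is 4.

4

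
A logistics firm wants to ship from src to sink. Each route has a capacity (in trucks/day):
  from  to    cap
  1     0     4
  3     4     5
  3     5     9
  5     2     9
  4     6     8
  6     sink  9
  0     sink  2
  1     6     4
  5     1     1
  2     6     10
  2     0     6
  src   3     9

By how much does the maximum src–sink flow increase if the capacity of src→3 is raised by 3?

2

Original max flow = 9.
After raising cap(src→3), augmenting paths through that edge carry 2 more units.
New max flow = 11. Increase = 2.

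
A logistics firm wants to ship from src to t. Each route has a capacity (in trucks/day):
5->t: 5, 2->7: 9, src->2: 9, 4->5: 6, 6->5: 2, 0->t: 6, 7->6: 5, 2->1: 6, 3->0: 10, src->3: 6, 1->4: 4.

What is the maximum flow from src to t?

11

Augment src->3->0->t: bottleneck 6. Total 6.
Augment src->2->1->4->5->t: bottleneck 4. Total 10.
Augment src->2->7->6->5->t: bottleneck 1. Total 11.
No augmenting path remains in the residual graph.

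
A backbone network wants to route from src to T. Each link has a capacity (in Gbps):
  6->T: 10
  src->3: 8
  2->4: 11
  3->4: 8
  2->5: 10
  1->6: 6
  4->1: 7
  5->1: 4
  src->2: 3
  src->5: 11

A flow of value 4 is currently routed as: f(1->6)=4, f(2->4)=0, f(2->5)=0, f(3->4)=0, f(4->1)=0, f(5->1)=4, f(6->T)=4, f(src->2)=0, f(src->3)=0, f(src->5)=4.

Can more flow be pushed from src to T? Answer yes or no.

Residual path src->2->4->1->6->T has bottleneck 2 > 0.
Pushing 2 along it raises the flow to 6, so the given flow is not maximum.

Yes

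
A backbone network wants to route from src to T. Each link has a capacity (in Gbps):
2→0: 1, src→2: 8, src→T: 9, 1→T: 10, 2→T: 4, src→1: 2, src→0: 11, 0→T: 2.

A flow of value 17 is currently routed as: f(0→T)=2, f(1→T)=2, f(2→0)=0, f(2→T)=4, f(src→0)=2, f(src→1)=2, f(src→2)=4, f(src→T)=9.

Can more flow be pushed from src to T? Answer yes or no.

No

Residual reachable from src: {0, 2, src}; T is not reachable.
Saturated cut: src→1, src→T, 2→T, 0→T with total capacity 17 = current flow value. Flow is maximum.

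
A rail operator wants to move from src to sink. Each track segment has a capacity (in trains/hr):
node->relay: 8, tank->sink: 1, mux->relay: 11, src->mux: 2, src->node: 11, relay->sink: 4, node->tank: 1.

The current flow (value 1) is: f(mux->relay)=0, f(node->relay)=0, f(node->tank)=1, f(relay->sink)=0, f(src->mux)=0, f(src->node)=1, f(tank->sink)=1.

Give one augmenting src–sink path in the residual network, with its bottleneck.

Residual along src->node->relay->sink: src->node: 10, node->relay: 8, relay->sink: 4.
Bottleneck = min = 4.

src->node->relay->sink, bottleneck 4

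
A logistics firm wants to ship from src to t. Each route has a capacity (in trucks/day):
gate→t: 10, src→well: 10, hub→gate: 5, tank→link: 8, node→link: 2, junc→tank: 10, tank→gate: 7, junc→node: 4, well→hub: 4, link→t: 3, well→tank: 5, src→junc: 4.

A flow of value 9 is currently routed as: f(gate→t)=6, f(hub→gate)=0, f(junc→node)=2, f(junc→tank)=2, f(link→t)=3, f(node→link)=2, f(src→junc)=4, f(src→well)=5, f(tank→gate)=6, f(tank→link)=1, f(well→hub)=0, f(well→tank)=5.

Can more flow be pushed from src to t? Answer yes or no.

Yes

Residual path src→well→hub→gate→t has bottleneck 4 > 0.
Pushing 4 along it raises the flow to 13, so the given flow is not maximum.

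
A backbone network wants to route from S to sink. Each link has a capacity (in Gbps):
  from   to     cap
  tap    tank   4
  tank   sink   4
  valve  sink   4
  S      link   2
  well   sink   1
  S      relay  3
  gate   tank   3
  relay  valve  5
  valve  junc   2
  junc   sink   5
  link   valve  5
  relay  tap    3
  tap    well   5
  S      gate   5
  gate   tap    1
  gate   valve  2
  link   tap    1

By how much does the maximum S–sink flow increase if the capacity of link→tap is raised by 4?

Original max flow = 10.
Edge link→tap does not cross the min cut (source side {S}), so extra capacity there cannot help.
New max flow = 10. Increase = 0.

0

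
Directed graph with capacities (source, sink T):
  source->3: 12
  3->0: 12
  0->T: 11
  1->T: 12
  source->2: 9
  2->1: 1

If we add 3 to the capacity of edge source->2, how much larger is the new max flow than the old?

Original max flow = 12.
Edge source->2 does not cross the min cut (source side {0, 2, 3, source}), so extra capacity there cannot help.
New max flow = 12. Increase = 0.

0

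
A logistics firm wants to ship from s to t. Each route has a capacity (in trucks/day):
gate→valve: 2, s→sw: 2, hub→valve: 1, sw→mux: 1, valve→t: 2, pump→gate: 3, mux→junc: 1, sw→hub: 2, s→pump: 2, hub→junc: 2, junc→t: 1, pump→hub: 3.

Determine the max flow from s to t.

Augment s→pump→gate→valve→t: bottleneck 2. Total 2.
Augment s→sw→hub→junc→t: bottleneck 1. Total 3.
No augmenting path remains in the residual graph.

3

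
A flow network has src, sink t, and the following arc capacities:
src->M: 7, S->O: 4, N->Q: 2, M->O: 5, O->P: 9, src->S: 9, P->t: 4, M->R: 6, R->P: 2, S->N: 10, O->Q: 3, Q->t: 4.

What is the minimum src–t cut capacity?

8

Max flow = 8 (via 4 augmenting paths).
In the residual at optimum, the set reachable from src is {M, N, O, P, Q, R, S, src}.
Cut edges: P->t (cap 4), Q->t (cap 4). Sum = 8.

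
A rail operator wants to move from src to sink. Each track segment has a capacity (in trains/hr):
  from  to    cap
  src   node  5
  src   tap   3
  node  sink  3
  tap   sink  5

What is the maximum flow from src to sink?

Augment src->node->sink: bottleneck 3. Total 3.
Augment src->tap->sink: bottleneck 3. Total 6.
No augmenting path remains in the residual graph.

6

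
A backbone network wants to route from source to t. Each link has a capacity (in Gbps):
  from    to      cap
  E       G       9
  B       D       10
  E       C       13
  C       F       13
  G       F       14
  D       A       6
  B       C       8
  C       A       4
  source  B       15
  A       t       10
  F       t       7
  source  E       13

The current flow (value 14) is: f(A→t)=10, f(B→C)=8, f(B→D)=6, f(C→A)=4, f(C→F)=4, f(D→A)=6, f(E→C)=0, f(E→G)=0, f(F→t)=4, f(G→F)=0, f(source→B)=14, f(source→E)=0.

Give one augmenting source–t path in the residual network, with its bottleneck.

Residual along source→E→C→F→t: source→E: 13, E→C: 13, C→F: 9, F→t: 3.
Bottleneck = min = 3.

source→E→C→F→t, bottleneck 3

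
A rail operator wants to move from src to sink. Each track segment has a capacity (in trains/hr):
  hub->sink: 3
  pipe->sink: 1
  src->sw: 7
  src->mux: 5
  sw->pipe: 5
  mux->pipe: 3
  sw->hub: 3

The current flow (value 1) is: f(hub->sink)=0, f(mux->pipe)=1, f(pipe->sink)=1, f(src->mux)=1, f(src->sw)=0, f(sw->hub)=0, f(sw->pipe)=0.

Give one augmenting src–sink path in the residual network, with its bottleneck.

Residual along src->sw->hub->sink: src->sw: 7, sw->hub: 3, hub->sink: 3.
Bottleneck = min = 3.

src->sw->hub->sink, bottleneck 3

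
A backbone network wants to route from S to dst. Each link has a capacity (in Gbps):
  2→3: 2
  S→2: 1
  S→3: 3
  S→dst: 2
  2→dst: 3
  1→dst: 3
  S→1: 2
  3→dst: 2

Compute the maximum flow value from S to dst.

Augment S→dst: bottleneck 2. Total 2.
Augment S→2→dst: bottleneck 1. Total 3.
Augment S→1→dst: bottleneck 2. Total 5.
Augment S→3→dst: bottleneck 2. Total 7.
No augmenting path remains in the residual graph.

7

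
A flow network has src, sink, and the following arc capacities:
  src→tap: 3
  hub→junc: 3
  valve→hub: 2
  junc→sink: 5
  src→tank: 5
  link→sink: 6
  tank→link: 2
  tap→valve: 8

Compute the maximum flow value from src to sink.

4

Augment src→tank→link→sink: bottleneck 2. Total 2.
Augment src→tap→valve→hub→junc→sink: bottleneck 2. Total 4.
No augmenting path remains in the residual graph.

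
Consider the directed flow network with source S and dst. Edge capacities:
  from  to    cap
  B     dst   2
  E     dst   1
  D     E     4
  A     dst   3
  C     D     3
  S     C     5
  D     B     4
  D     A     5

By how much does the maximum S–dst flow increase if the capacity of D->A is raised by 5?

0

Original max flow = 3.
Edge D->A does not cross the min cut (source side {C, S}), so extra capacity there cannot help.
New max flow = 3. Increase = 0.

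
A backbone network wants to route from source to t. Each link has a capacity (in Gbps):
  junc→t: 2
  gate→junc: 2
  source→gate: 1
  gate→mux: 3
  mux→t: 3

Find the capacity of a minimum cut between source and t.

1

Max flow = 1 (via 1 augmenting path).
In the residual at optimum, the set reachable from source is {source}.
Cut edges: source→gate (cap 1). Sum = 1.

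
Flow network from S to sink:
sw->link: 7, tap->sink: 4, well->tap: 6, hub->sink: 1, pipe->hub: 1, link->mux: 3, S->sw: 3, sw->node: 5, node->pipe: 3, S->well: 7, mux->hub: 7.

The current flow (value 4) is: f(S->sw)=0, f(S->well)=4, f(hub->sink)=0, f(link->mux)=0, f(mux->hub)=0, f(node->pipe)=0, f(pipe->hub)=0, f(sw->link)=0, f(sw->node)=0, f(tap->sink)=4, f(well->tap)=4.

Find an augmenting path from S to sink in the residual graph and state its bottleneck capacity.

S->sw->link->mux->hub->sink, bottleneck 1

Residual along S->sw->link->mux->hub->sink: S->sw: 3, sw->link: 7, link->mux: 3, mux->hub: 7, hub->sink: 1.
Bottleneck = min = 1.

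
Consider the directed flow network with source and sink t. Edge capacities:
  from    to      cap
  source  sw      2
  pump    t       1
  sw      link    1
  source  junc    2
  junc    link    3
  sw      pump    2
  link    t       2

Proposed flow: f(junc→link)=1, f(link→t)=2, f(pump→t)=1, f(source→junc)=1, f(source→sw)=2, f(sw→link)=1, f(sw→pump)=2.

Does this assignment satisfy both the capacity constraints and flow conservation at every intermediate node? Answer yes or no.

Conservation fails at sw: inflow 2 ≠ outflow 3.

No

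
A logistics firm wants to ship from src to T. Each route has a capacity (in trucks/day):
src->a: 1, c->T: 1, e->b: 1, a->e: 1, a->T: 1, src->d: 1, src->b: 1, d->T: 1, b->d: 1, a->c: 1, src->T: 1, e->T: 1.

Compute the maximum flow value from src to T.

Augment src->T: bottleneck 1. Total 1.
Augment src->a->T: bottleneck 1. Total 2.
Augment src->d->T: bottleneck 1. Total 3.
No augmenting path remains in the residual graph.

3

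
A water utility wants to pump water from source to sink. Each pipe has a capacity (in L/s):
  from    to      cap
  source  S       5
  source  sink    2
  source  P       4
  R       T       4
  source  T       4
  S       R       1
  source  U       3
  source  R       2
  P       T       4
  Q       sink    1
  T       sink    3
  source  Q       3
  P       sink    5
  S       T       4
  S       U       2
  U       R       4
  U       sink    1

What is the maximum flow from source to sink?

Augment source→sink: bottleneck 2. Total 2.
Augment source→U→sink: bottleneck 1. Total 3.
Augment source→Q→sink: bottleneck 1. Total 4.
Augment source→P→sink: bottleneck 4. Total 8.
Augment source→T→sink: bottleneck 3. Total 11.
No augmenting path remains in the residual graph.

11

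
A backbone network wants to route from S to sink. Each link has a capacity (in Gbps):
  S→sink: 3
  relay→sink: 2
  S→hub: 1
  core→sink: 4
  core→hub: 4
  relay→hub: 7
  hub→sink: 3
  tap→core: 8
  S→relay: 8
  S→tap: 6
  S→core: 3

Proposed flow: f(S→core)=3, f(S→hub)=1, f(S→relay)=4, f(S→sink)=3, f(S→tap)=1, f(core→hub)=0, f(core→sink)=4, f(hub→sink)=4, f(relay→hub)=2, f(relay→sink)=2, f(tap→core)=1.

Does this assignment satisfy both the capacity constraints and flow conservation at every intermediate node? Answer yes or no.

Capacity violated on hub→sink: flow 4 > capacity 3.

No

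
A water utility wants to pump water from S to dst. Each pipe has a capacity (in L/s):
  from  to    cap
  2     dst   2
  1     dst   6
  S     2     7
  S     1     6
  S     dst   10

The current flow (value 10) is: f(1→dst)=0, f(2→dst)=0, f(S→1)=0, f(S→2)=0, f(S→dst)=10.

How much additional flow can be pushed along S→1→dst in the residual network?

6

Residual capacities along the path: S→1: 6, 1→dst: 6.
Minimum is 6.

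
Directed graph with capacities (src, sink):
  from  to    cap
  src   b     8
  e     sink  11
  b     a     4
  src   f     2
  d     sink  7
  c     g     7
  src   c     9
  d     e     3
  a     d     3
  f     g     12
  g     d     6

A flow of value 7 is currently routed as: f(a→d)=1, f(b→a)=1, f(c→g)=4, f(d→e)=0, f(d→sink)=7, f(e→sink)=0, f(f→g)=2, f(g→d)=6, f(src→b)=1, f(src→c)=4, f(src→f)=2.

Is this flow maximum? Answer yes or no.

No

Residual path src→b→a→d→e→sink has bottleneck 2 > 0.
Pushing 2 along it raises the flow to 9, so the given flow is not maximum.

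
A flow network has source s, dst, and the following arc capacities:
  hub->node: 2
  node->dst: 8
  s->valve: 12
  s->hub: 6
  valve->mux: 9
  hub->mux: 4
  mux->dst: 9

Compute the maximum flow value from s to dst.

11

Augment s->hub->node->dst: bottleneck 2. Total 2.
Augment s->hub->mux->dst: bottleneck 4. Total 6.
Augment s->valve->mux->dst: bottleneck 5. Total 11.
No augmenting path remains in the residual graph.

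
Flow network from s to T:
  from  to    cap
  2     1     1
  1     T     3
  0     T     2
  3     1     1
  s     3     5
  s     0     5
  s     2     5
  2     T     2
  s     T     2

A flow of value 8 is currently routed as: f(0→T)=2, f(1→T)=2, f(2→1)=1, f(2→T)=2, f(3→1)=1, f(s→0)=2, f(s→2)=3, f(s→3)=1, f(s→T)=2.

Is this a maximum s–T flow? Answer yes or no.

Residual reachable from s: {0, 2, 3, s}; T is not reachable.
Saturated cut: s→T, 3→1, 2→1, 2→T, 0→T with total capacity 8 = current flow value. Flow is maximum.

Yes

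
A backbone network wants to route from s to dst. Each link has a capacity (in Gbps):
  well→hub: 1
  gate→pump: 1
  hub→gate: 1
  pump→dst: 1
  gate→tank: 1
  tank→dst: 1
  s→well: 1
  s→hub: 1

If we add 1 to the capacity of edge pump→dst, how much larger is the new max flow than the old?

Original max flow = 1.
Edge pump→dst does not cross the min cut (source side {hub, s, well}), so extra capacity there cannot help.
New max flow = 1. Increase = 0.

0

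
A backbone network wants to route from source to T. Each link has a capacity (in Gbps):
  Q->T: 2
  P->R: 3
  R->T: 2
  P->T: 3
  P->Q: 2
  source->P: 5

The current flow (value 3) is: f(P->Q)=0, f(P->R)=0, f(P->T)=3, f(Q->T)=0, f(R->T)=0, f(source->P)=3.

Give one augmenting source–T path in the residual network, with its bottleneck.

Residual along source->P->Q->T: source->P: 2, P->Q: 2, Q->T: 2.
Bottleneck = min = 2.

source->P->Q->T, bottleneck 2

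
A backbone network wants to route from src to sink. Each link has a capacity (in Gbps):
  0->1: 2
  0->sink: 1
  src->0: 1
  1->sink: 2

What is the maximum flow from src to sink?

Augment src->0->sink: bottleneck 1. Total 1.
No augmenting path remains in the residual graph.

1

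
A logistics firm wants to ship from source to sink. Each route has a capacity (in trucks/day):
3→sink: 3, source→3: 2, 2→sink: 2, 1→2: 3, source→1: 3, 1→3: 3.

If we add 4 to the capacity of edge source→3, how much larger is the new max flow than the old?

Original max flow = 5.
Even with extra capacity on source→3, another cut of capacity 5 remains binding.
New max flow = 5. Increase = 0.

0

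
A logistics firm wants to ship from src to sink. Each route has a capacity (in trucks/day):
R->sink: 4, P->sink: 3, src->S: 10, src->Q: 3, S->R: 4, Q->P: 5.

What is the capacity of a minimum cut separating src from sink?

7

Max flow = 7 (via 2 augmenting paths).
In the residual at optimum, the set reachable from src is {S, src}.
Cut edges: S->R (cap 4), src->Q (cap 3). Sum = 7.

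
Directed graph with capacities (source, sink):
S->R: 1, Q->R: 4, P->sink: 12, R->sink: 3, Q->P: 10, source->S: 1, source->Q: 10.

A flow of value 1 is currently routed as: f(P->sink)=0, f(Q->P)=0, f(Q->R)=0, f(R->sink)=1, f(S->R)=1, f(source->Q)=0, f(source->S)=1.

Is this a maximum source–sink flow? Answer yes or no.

Residual path source->Q->R->sink has bottleneck 2 > 0.
Pushing 2 along it raises the flow to 3, so the given flow is not maximum.

No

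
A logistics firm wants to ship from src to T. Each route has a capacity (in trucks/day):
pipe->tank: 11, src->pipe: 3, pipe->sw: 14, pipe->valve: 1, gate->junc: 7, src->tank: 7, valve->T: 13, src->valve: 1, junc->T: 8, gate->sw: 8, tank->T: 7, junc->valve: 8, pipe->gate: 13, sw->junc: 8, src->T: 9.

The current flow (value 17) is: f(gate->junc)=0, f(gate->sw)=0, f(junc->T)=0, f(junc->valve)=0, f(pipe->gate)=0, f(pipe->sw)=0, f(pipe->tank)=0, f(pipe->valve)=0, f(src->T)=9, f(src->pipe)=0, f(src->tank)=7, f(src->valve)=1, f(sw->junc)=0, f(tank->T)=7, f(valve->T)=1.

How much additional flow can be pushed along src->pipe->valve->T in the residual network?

Residual capacities along the path: src->pipe: 3, pipe->valve: 1, valve->T: 12.
Minimum is 1.

1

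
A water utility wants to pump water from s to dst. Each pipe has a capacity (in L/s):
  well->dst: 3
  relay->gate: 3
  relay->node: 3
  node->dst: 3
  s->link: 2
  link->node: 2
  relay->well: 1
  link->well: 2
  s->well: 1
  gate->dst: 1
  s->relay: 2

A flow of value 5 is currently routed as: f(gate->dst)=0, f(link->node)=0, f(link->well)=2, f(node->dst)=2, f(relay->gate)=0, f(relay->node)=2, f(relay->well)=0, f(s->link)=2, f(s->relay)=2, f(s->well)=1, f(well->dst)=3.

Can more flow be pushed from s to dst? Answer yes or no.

No

Residual reachable from s: {s}; dst is not reachable.
Saturated cut: s->link, s->relay, s->well with total capacity 5 = current flow value. Flow is maximum.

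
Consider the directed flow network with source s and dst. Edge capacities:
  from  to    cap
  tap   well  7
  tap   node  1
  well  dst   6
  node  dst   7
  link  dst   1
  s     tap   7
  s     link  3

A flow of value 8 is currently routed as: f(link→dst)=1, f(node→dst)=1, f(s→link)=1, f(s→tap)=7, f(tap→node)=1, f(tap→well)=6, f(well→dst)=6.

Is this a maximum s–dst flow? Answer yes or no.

Residual reachable from s: {link, s}; dst is not reachable.
Saturated cut: s→tap, link→dst with total capacity 8 = current flow value. Flow is maximum.

Yes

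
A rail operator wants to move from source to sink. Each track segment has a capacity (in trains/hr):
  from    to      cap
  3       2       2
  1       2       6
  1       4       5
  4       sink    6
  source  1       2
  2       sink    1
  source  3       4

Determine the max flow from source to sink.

3

Augment source->3->2->sink: bottleneck 1. Total 1.
Augment source->1->4->sink: bottleneck 2. Total 3.
No augmenting path remains in the residual graph.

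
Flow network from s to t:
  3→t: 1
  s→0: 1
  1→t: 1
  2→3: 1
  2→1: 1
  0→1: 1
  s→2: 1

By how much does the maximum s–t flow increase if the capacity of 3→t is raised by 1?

Original max flow = 2.
Edge 3→t does not cross the min cut (source side {s}), so extra capacity there cannot help.
New max flow = 2. Increase = 0.

0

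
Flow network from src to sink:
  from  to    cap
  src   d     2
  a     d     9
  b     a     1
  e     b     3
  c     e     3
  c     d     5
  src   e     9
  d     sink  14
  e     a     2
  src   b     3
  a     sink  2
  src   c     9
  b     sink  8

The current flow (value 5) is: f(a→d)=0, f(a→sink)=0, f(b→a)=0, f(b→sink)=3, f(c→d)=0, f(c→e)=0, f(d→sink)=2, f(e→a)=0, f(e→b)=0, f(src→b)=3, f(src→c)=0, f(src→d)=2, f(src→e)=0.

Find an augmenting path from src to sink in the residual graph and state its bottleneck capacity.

Residual along src→c→d→sink: src→c: 9, c→d: 5, d→sink: 12.
Bottleneck = min = 5.

src→c→d→sink, bottleneck 5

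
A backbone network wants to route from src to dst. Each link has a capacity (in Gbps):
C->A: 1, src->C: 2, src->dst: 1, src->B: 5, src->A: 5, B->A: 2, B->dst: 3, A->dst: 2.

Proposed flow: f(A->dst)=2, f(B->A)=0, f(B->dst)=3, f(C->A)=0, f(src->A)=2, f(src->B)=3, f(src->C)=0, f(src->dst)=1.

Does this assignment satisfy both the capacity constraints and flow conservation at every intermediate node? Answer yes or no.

Yes

Every edge has 0 ≤ f(e) ≤ cap(e).
At each intermediate node, inflow equals outflow.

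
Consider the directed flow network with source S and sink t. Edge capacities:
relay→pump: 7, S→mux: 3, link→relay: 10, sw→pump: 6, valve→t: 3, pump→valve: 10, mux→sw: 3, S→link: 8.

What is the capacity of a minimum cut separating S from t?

3

Max flow = 3 (via 1 augmenting path).
In the residual at optimum, the set reachable from S is {S, link, mux, pump, relay, sw, valve}.
Cut edges: valve→t (cap 3). Sum = 3.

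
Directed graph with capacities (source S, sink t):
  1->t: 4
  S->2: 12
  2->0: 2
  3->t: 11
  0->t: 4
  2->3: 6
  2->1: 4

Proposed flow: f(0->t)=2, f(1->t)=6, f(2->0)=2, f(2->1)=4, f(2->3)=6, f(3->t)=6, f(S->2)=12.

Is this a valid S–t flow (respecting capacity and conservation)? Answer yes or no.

Capacity violated on 1->t: flow 6 > capacity 4.

No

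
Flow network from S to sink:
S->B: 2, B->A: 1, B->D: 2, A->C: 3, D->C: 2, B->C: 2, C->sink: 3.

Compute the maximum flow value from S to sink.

Augment S->B->C->sink: bottleneck 2. Total 2.
No augmenting path remains in the residual graph.

2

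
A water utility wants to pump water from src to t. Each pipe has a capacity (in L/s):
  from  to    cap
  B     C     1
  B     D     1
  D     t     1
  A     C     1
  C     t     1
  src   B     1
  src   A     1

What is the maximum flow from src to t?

2

Augment src->B->D->t: bottleneck 1. Total 1.
Augment src->A->C->t: bottleneck 1. Total 2.
No augmenting path remains in the residual graph.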